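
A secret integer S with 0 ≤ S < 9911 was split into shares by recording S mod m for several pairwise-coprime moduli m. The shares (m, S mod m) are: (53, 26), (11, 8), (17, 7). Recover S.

From S ≡ 26 (mod 53) write S = 26 + 53t. Substituting into S ≡ 8 (mod 11) gives 53t ≡ 4 (mod 11), and since 9⁻¹ ≡ 5 (mod 11), t ≡ 9. Hence S ≡ 26 + 53·9 = 503 (mod 583).
From S ≡ 503 (mod 583) write S = 503 + 583t. Substituting into S ≡ 7 (mod 17) gives 583t ≡ 14 (mod 17), and since 5⁻¹ ≡ 7 (mod 17), t ≡ 13. Hence S ≡ 503 + 583·13 = 8082 (mod 9911).

8082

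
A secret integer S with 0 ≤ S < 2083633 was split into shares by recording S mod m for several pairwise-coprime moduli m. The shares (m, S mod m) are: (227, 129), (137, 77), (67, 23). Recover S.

From S ≡ 129 (mod 227) write S = 129 + 227t. Substituting into S ≡ 77 (mod 137) gives 227t ≡ 85 (mod 137), and since 90⁻¹ ≡ 102 (mod 137), t ≡ 39. Hence S ≡ 129 + 227·39 = 8982 (mod 31099).
From S ≡ 8982 (mod 31099) write S = 8982 + 31099t. Substituting into S ≡ 23 (mod 67) gives 31099t ≡ 19 (mod 67), and since 11⁻¹ ≡ 61 (mod 67), t ≡ 20. Hence S ≡ 8982 + 31099·20 = 630962 (mod 2083633).

630962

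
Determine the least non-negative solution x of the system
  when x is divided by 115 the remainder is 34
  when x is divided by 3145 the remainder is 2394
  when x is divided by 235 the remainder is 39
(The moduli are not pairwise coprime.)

gcd(115, 3145) = 5 and 5 | (2394 − 34), so the pair is consistent; merging gives x ≡ 33844 (mod 72335), where 72335 = lcm(115, 3145).
gcd(72335, 235) = 5 and 5 | (39 − 33844), so the pair is consistent; merging gives x ≡ 2999579 (mod 3399745), where 3399745 = lcm(72335, 235).
The solution is unique modulo lcm(115, 3145, 235) = 3399745.

2999579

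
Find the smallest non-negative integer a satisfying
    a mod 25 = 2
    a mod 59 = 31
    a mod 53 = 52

The moduli are pairwise coprime; N = 25·59·53 = 78175.
N/25 = 3127; 3127 ≡ 2 (mod 25); 2·13 ≡ 1, so inverse 13.
N/59 = 1325; 1325 ≡ 27 (mod 59); 27·35 ≡ 1, so inverse 35.
N/53 = 1475; 1475 ≡ 44 (mod 53); 44·47 ≡ 1, so inverse 47.
a ≡ 2·3127·13 + 31·1325·35 + 52·1475·47 = 5123827.
5123827 mod 78175 = 42452.

42452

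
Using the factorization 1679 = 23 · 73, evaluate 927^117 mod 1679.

971

Mod 23: 927 ≡ 7; by Fermat, exponent reduces to 117 mod 22 = 7; 7^7 ≡ 5 (mod 23).
Mod 73: 927 ≡ 51; by Fermat, exponent reduces to 117 mod 72 = 45; 51^45 ≡ 22 (mod 73).
Combine by CRT: x ≡ 5 (mod 23), x ≡ 22 (mod 73) ⇒ x ≡ 971 (mod 1679).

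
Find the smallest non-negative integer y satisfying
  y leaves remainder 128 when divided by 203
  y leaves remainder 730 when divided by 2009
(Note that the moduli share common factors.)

Combine the congruences pairwise.
gcd(203, 2009) = 7 and 7 | (730 − 128), so the pair is consistent; merging gives y ≡ 38901 (mod 58261), where 58261 = lcm(203, 2009).
The solution is unique modulo lcm(203, 2009) = 58261.

38901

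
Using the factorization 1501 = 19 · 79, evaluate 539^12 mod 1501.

Mod 19: 539 ≡ 7; 7^12 ≡ 1 (mod 19).
Mod 79: 539 ≡ 65; 65^12 ≡ 62 (mod 79).
Combine by CRT: x ≡ 1 (mod 19), x ≡ 62 (mod 79) ⇒ x ≡ 457 (mod 1501).

457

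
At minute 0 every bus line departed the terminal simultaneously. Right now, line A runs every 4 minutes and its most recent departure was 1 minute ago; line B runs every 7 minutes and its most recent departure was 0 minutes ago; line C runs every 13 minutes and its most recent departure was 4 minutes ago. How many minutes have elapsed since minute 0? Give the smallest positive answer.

From t ≡ 1 (mod 4) write t = 1 + 4s. Substituting into t ≡ 0 (mod 7) gives 4s ≡ 6 (mod 7), and since 4⁻¹ ≡ 2 (mod 7), s ≡ 5. Hence t ≡ 1 + 4·5 = 21 (mod 28).
From t ≡ 21 (mod 28) write t = 21 + 28s. Substituting into t ≡ 4 (mod 13) gives 28s ≡ 9 (mod 13), and since 2⁻¹ ≡ 7 (mod 13), s ≡ 11. Hence t ≡ 21 + 28·11 = 329 (mod 364).

329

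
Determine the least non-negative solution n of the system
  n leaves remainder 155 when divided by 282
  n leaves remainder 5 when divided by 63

gcd(282, 63) = 3 and 3 | (5 − 155), so the pair is consistent; merging gives n ≡ 4667 (mod 5922), where 5922 = lcm(282, 63).
The solution is unique modulo lcm(282, 63) = 5922.

4667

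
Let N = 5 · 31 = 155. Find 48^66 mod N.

39

Mod 5: 48 ≡ 3; by Fermat, exponent reduces to 66 mod 4 = 2; 3^2 ≡ 4 (mod 5).
Mod 31: 48 ≡ 17; by Fermat, exponent reduces to 66 mod 30 = 6; 17^6 ≡ 8 (mod 31).
Combine by CRT: x ≡ 4 (mod 5), x ≡ 8 (mod 31) ⇒ x ≡ 39 (mod 155).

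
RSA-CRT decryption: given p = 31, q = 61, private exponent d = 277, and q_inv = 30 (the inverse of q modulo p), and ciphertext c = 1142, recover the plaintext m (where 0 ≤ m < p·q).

274

d_p = d mod (p−1) = 277 mod 30 = 7; d_q = d mod (q−1) = 37.
m₁ = c^(d_p) mod p: c ≡ 26 (mod 31), and 26^7 mod 31 = 26.
m₂ = c^(d_q) mod q: c ≡ 44 (mod 61), and 44^37 mod 61 = 30.
h = q_inv·(m₁ − m₂) mod p = 30·(26 − 30) mod 31 = 4.
m = m₂ + h·q = 30 + 4·61 = 274.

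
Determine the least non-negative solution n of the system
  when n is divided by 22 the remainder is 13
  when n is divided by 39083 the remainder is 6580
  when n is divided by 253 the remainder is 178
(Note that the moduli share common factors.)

gcd(22, 39083) = 11 and 11 | (6580 − 13), so the pair is consistent; merging gives n ≡ 45663 (mod 78166), where 78166 = lcm(22, 39083).
gcd(78166, 253) = 11 and 11 | (178 − 45663), so the pair is consistent; merging gives n ≡ 1452651 (mod 1797818), where 1797818 = lcm(78166, 253).
The solution is unique modulo lcm(22, 39083, 253) = 1797818.

1452651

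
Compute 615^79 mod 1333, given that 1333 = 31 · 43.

Mod 31: 615 ≡ 26; by Fermat, exponent reduces to 79 mod 30 = 19; 26^19 ≡ 26 (mod 31).
Mod 43: 615 ≡ 13; by Fermat, exponent reduces to 79 mod 42 = 37; 13^37 ≡ 25 (mod 43).
Combine by CRT: x ≡ 26 (mod 31), x ≡ 25 (mod 43) ⇒ x ≡ 584 (mod 1333).

584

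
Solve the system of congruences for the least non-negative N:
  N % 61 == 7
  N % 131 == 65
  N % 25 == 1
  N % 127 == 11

22100551

The moduli are pairwise coprime; M = 61·131·25·127 = 25371425.
M/61 = 415925; 415925 ≡ 27 (mod 61); 27·52 ≡ 1, so inverse 52.
M/131 = 193675; 193675 ≡ 57 (mod 131); 57·23 ≡ 1, so inverse 23.
M/25 = 1014857; 1014857 ≡ 7 (mod 25); 7·18 ≡ 1, so inverse 18.
M/127 = 199775; 199775 ≡ 4 (mod 127); 4·32 ≡ 1, so inverse 32.
N ≡ 7·415925·52 + 65·193675·23 + 1·1014857·18 + 11·199775·32 = 529529051.
529529051 mod 25371425 = 22100551.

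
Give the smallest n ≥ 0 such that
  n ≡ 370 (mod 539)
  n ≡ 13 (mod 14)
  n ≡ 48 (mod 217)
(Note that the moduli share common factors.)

gcd(539, 14) = 7 and 7 | (13 − 370), so the pair is consistent; merging gives n ≡ 909 (mod 1078), where 1078 = lcm(539, 14).
gcd(1078, 217) = 7 and 7 | (48 − 909), so the pair is consistent; merging gives n ≡ 33249 (mod 33418), where 33418 = lcm(1078, 217).
The solution is unique modulo lcm(539, 14, 217) = 33418.

33249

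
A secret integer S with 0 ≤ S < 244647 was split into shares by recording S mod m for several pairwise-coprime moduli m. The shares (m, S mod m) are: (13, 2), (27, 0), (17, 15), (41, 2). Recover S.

From S ≡ 2 (mod 13) write S = 2 + 13t. Substituting into S ≡ 0 (mod 27) gives 13t ≡ 25 (mod 27), and since 13⁻¹ ≡ 25 (mod 27), t ≡ 4. Hence S ≡ 2 + 13·4 = 54 (mod 351).
From S ≡ 54 (mod 351) write S = 54 + 351t. Substituting into S ≡ 15 (mod 17) gives 351t ≡ 12 (mod 17), and since 11⁻¹ ≡ 14 (mod 17), t ≡ 15. Hence S ≡ 54 + 351·15 = 5319 (mod 5967).
From S ≡ 5319 (mod 5967) write S = 5319 + 5967t. Substituting into S ≡ 2 (mod 41) gives 5967t ≡ 13 (mod 41), and since 22⁻¹ ≡ 28 (mod 41), t ≡ 36. Hence S ≡ 5319 + 5967·36 = 220131 (mod 244647).

220131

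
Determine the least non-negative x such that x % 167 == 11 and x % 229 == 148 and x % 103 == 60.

1021717

The moduli are pairwise coprime; N = 167·229·103 = 3939029.
N/167 = 23587; 23587 ≡ 40 (mod 167); 40·71 ≡ 1, so inverse 71.
N/229 = 17201; 17201 ≡ 26 (mod 229); 26·185 ≡ 1, so inverse 185.
N/103 = 38243; 38243 ≡ 30 (mod 103); 30·79 ≡ 1, so inverse 79.
x ≡ 11·23587·71 + 148·17201·185 + 60·38243·79 = 670656647.
670656647 mod 3939029 = 1021717.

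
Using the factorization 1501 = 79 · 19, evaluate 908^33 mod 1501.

Mod 79: 908 ≡ 39; 39^33 ≡ 15 (mod 79).
Mod 19: 908 ≡ 15; by Fermat, exponent reduces to 33 mod 18 = 15; 15^15 ≡ 8 (mod 19).
Combine by CRT: x ≡ 15 (mod 79), x ≡ 8 (mod 19) ⇒ x ≡ 331 (mod 1501).

331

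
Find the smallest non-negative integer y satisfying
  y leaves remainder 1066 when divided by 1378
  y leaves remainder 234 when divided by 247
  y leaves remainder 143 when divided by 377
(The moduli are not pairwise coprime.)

614276

Combine the congruences pairwise.
gcd(1378, 247) = 13 and 13 | (234 − 1066), so the pair is consistent; merging gives y ≡ 12090 (mod 26182), where 26182 = lcm(1378, 247).
gcd(26182, 377) = 13 and 13 | (143 − 12090), so the pair is consistent; merging gives y ≡ 614276 (mod 759278), where 759278 = lcm(26182, 377).
The solution is unique modulo lcm(1378, 247, 377) = 759278.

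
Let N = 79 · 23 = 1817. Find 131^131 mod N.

289

Mod 79: 131 ≡ 52; by Fermat, exponent reduces to 131 mod 78 = 53; 52^53 ≡ 52 (mod 79).
Mod 23: 131 ≡ 16; by Fermat, exponent reduces to 131 mod 22 = 21; 16^21 ≡ 13 (mod 23).
Combine by CRT: x ≡ 52 (mod 79), x ≡ 13 (mod 23) ⇒ x ≡ 289 (mod 1817).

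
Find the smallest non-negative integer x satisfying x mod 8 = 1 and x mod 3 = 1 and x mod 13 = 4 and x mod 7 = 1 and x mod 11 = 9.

Combine the congruences pairwise.
From x ≡ 1 (mod 8) write x = 1 + 8t. Substituting into x ≡ 1 (mod 3) gives 8t ≡ 0 (mod 3), and since 2⁻¹ ≡ 2 (mod 3), t ≡ 0. Hence x ≡ 1 + 8·0 = 1 (mod 24).
From x ≡ 1 (mod 24) write x = 1 + 24t. Substituting into x ≡ 4 (mod 13) gives 24t ≡ 3 (mod 13), and since 11⁻¹ ≡ 6 (mod 13), t ≡ 5. Hence x ≡ 1 + 24·5 = 121 (mod 312).
From x ≡ 121 (mod 312) write x = 121 + 312t. Substituting into x ≡ 1 (mod 7) gives 312t ≡ 6 (mod 7), and since 4⁻¹ ≡ 2 (mod 7), t ≡ 5. Hence x ≡ 121 + 312·5 = 1681 (mod 2184).
From x ≡ 1681 (mod 2184) write x = 1681 + 2184t. Substituting into x ≡ 9 (mod 11) gives 2184t ≡ 0 (mod 11), and since 6⁻¹ ≡ 2 (mod 11), t ≡ 0. Hence x ≡ 1681 + 2184·0 = 1681 (mod 24024).

1681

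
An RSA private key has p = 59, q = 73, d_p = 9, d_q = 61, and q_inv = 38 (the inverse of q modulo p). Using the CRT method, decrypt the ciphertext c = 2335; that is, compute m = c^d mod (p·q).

m₁ = c^(d_p) mod p: c ≡ 34 (mod 59), and 34^9 mod 59 = 56.
m₂ = c^(d_q) mod q: c ≡ 72 (mod 73), and 72^61 mod 73 = 72.
h = q_inv·(m₁ − m₂) mod p = 38·(56 − 72) mod 59 = 41.
m = m₂ + h·q = 72 + 41·73 = 3065.

3065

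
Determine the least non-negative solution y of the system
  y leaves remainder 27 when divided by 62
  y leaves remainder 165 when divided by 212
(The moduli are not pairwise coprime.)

Combine the congruences pairwise.
gcd(62, 212) = 2 and 2 | (165 − 27), so the pair is consistent; merging gives y ≡ 2073 (mod 6572), where 6572 = lcm(62, 212).
The solution is unique modulo lcm(62, 212) = 6572.

2073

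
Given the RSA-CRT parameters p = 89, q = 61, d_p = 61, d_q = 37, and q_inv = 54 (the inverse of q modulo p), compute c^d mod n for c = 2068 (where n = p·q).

2630

m₁ = c^(d_p) mod p: c ≡ 21 (mod 89), and 21^61 mod 89 = 49.
m₂ = c^(d_q) mod q: c ≡ 55 (mod 61), and 55^37 mod 61 = 7.
h = q_inv·(m₁ − m₂) mod p = 54·(49 − 7) mod 89 = 43.
m = m₂ + h·q = 7 + 43·61 = 2630.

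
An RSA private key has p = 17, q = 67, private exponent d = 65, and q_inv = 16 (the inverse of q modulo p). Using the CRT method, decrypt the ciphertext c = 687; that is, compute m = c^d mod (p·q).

942

d_p = d mod (p−1) = 65 mod 16 = 1; d_q = d mod (q−1) = 65.
m₁ = c^(d_p) mod p: c ≡ 7 (mod 17), and 7^1 mod 17 = 7.
m₂ = c^(d_q) mod q: c ≡ 17 (mod 67), and 17^65 mod 67 = 4.
h = q_inv·(m₁ − m₂) mod p = 16·(7 − 4) mod 17 = 14.
m = m₂ + h·q = 4 + 14·67 = 942.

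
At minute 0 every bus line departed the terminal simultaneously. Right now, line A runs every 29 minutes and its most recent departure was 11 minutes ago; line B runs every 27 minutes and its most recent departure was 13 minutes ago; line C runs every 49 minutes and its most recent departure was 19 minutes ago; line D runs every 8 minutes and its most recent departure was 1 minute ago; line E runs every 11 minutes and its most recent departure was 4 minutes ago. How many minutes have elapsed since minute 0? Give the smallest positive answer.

1320961

From t ≡ 11 (mod 29) write t = 11 + 29s. Substituting into t ≡ 13 (mod 27) gives 29s ≡ 2 (mod 27), and since 2⁻¹ ≡ 14 (mod 27), s ≡ 1. Hence t ≡ 11 + 29·1 = 40 (mod 783).
From t ≡ 40 (mod 783) write t = 40 + 783s. Substituting into t ≡ 19 (mod 49) gives 783s ≡ 28 (mod 49), and since 48⁻¹ ≡ 48 (mod 49), s ≡ 21. Hence t ≡ 40 + 783·21 = 16483 (mod 38367).
From t ≡ 16483 (mod 38367) write t = 16483 + 38367s. Substituting into t ≡ 1 (mod 8) gives 38367s ≡ 6 (mod 8), and since 7⁻¹ ≡ 7 (mod 8), s ≡ 2. Hence t ≡ 16483 + 38367·2 = 93217 (mod 306936).
From t ≡ 93217 (mod 306936) write t = 93217 + 306936s. Substituting into t ≡ 4 (mod 11) gives 306936s ≡ 1 (mod 11), and since 3⁻¹ ≡ 4 (mod 11), s ≡ 4. Hence t ≡ 93217 + 306936·4 = 1320961 (mod 3376296).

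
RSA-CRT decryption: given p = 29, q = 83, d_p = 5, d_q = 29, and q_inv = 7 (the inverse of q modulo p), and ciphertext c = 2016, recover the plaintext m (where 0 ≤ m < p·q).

m₁ = c^(d_p) mod p: c ≡ 15 (mod 29), and 15^5 mod 29 = 10.
m₂ = c^(d_q) mod q: c ≡ 24 (mod 83), and 24^29 mod 83 = 79.
h = q_inv·(m₁ − m₂) mod p = 7·(10 − 79) mod 29 = 10.
m = m₂ + h·q = 79 + 10·83 = 909.

909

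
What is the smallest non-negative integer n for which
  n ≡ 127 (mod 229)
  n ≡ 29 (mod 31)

From n ≡ 127 (mod 229) write n = 127 + 229t. Substituting into n ≡ 29 (mod 31) gives 229t ≡ 26 (mod 31), and since 12⁻¹ ≡ 13 (mod 31), t ≡ 28. Hence n ≡ 127 + 229·28 = 6539 (mod 7099).

6539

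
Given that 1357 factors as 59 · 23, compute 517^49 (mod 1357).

51

Mod 59: 517 ≡ 45; 45^49 ≡ 51 (mod 59).
Mod 23: 517 ≡ 11; by Fermat, exponent reduces to 49 mod 22 = 5; 11^5 ≡ 5 (mod 23).
Combine by CRT: x ≡ 51 (mod 59), x ≡ 5 (mod 23) ⇒ x ≡ 51 (mod 1357).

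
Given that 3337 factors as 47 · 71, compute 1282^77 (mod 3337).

Mod 47: 1282 ≡ 13; by Fermat, exponent reduces to 77 mod 46 = 31; 13^31 ≡ 10 (mod 47).
Mod 71: 1282 ≡ 4; by Fermat, exponent reduces to 77 mod 70 = 7; 4^7 ≡ 54 (mod 71).
Combine by CRT: x ≡ 10 (mod 47), x ≡ 54 (mod 71) ⇒ x ≡ 480 (mod 3337).

480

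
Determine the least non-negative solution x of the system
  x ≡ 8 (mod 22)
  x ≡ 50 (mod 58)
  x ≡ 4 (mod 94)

1790

gcd(22, 58) = 2 and 2 | (50 − 8), so the pair is consistent; merging gives x ≡ 514 (mod 638), where 638 = lcm(22, 58).
gcd(638, 94) = 2 and 2 | (4 − 514), so the pair is consistent; merging gives x ≡ 1790 (mod 29986), where 29986 = lcm(638, 94).
The solution is unique modulo lcm(22, 58, 94) = 29986.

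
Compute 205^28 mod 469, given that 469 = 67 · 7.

261

Mod 67: 205 ≡ 4; 4^28 ≡ 60 (mod 67).
Mod 7: 205 ≡ 2; by Fermat, exponent reduces to 28 mod 6 = 4; 2^4 ≡ 2 (mod 7).
Combine by CRT: x ≡ 60 (mod 67), x ≡ 2 (mod 7) ⇒ x ≡ 261 (mod 469).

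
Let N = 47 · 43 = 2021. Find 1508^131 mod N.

888

Mod 47: 1508 ≡ 4; by Fermat, exponent reduces to 131 mod 46 = 39; 4^39 ≡ 42 (mod 47).
Mod 43: 1508 ≡ 3; by Fermat, exponent reduces to 131 mod 42 = 5; 3^5 ≡ 28 (mod 43).
Combine by CRT: x ≡ 42 (mod 47), x ≡ 28 (mod 43) ⇒ x ≡ 888 (mod 2021).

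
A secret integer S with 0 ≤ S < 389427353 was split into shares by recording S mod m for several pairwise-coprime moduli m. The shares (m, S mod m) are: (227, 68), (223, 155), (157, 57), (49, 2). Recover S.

The moduli are pairwise coprime; N = 227·223·157·49 = 389427353.
N/227 = 1715539; 1715539 ≡ 100 (mod 227); 100·84 ≡ 1, so inverse 84.
N/223 = 1746311; 1746311 ≡ 221 (mod 223); 221·111 ≡ 1, so inverse 111.
N/157 = 2480429; 2480429 ≡ 143 (mod 157); 143·56 ≡ 1, so inverse 56.
N/49 = 7947497; 7947497 ≡ 40 (mod 49); 40·38 ≡ 1, so inverse 38.
S ≡ 68·1715539·84 + 155·1746311·111 + 57·2480429·56 + 2·7947497·38 = 48365978663.
48365978663 mod 389427353 = 76986891.

76986891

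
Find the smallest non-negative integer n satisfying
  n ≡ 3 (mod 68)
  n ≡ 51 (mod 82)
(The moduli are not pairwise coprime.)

1363

gcd(68, 82) = 2 and 2 | (51 − 3), so the pair is consistent; merging gives n ≡ 1363 (mod 2788), where 2788 = lcm(68, 82).
The solution is unique modulo lcm(68, 82) = 2788.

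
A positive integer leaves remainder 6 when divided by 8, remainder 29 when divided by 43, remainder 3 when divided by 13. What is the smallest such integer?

The moduli are pairwise coprime; N = 8·43·13 = 4472.
N/8 = 559; 559 ≡ 7 (mod 8); 7·7 ≡ 1, so inverse 7.
N/43 = 104; 104 ≡ 18 (mod 43); 18·12 ≡ 1, so inverse 12.
N/13 = 344; 344 ≡ 6 (mod 13); 6·11 ≡ 1, so inverse 11.
t ≡ 6·559·7 + 29·104·12 + 3·344·11 = 71022.
71022 mod 4472 = 3942.

3942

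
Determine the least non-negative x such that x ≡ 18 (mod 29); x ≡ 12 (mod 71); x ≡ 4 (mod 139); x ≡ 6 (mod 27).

The moduli are pairwise coprime; N = 29·71·139·27 = 7727427.
N/29 = 266463; 266463 ≡ 11 (mod 29); 11·8 ≡ 1, so inverse 8.
N/71 = 108837; 108837 ≡ 65 (mod 71); 65·59 ≡ 1, so inverse 59.
N/139 = 55593; 55593 ≡ 132 (mod 139); 132·119 ≡ 1, so inverse 119.
N/27 = 286201; 286201 ≡ 1 (mod 27), inverse 1.
x ≡ 18·266463·8 + 12·108837·59 + 4·55593·119 + 6·286201·1 = 143606742.
143606742 mod 7727427 = 4513056.

4513056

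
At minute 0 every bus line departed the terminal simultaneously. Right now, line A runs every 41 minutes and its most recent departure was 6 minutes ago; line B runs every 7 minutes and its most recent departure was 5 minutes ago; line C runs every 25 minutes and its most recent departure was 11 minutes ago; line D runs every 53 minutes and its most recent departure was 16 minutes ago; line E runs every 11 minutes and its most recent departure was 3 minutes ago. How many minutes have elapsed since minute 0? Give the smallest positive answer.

The moduli are pairwise coprime; N = 41·7·25·53·11 = 4183025.
N/41 = 102025; 102025 ≡ 17 (mod 41); 17·29 ≡ 1, so inverse 29.
N/7 = 597575; 597575 ≡ 6 (mod 7); 6·6 ≡ 1, so inverse 6.
N/25 = 167321; 167321 ≡ 21 (mod 25); 21·6 ≡ 1, so inverse 6.
N/53 = 78925; 78925 ≡ 8 (mod 53); 8·20 ≡ 1, so inverse 20.
N/11 = 380275; 380275 ≡ 5 (mod 11); 5·9 ≡ 1, so inverse 9.
t ≡ 6·102025·29 + 5·597575·6 + 11·167321·6 + 16·78925·20 + 3·380275·9 = 82246211.
82246211 mod 4183025 = 2768736.

2768736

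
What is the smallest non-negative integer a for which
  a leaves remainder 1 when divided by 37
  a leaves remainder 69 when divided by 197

3812

Combine the congruences pairwise.
From a ≡ 1 (mod 37) write a = 1 + 37t. Substituting into a ≡ 69 (mod 197) gives 37t ≡ 68 (mod 197), and since 37⁻¹ ≡ 16 (mod 197), t ≡ 103. Hence a ≡ 1 + 37·103 = 3812 (mod 7289).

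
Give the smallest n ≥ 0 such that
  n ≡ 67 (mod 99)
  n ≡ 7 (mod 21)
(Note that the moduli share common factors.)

364

gcd(99, 21) = 3 and 3 | (7 − 67), so the pair is consistent; merging gives n ≡ 364 (mod 693), where 693 = lcm(99, 21).
The solution is unique modulo lcm(99, 21) = 693.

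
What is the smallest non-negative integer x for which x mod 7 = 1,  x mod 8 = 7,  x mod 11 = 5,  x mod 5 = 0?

2535

From x ≡ 1 (mod 7) write x = 1 + 7t. Substituting into x ≡ 7 (mod 8) gives 7t ≡ 6 (mod 8), and since 7⁻¹ ≡ 7 (mod 8), t ≡ 2. Hence x ≡ 1 + 7·2 = 15 (mod 56).
From x ≡ 15 (mod 56) write x = 15 + 56t. Substituting into x ≡ 5 (mod 11) gives 56t ≡ 1 (mod 11), and since 1⁻¹ ≡ 1 (mod 11), t ≡ 1. Hence x ≡ 15 + 56·1 = 71 (mod 616).
From x ≡ 71 (mod 616) write x = 71 + 616t. Substituting into x ≡ 0 (mod 5) gives 616t ≡ 4 (mod 5), and since 1⁻¹ ≡ 1 (mod 5), t ≡ 4. Hence x ≡ 71 + 616·4 = 2535 (mod 3080).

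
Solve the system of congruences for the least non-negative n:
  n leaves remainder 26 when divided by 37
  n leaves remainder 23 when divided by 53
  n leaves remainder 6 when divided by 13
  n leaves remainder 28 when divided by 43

267832

The moduli are pairwise coprime; M = 37·53·13·43 = 1096199.
M/37 = 29627; 29627 ≡ 27 (mod 37); 27·11 ≡ 1, so inverse 11.
M/53 = 20683; 20683 ≡ 13 (mod 53); 13·49 ≡ 1, so inverse 49.
M/13 = 84323; 84323 ≡ 5 (mod 13); 5·8 ≡ 1, so inverse 8.
M/43 = 25493; 25493 ≡ 37 (mod 43); 37·7 ≡ 1, so inverse 7.
n ≡ 26·29627·11 + 23·20683·49 + 6·84323·8 + 28·25493·7 = 40827195.
40827195 mod 1096199 = 267832.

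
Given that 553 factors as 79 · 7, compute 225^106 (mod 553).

302

Mod 79: 225 ≡ 67; by Fermat, exponent reduces to 106 mod 78 = 28; 67^28 ≡ 65 (mod 79).
Mod 7: 225 ≡ 1; by Fermat, exponent reduces to 106 mod 6 = 4; 1^4 ≡ 1 (mod 7).
Combine by CRT: x ≡ 65 (mod 79), x ≡ 1 (mod 7) ⇒ x ≡ 302 (mod 553).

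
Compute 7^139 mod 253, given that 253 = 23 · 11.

Mod 23: 7 ≡ 7; by Fermat, exponent reduces to 139 mod 22 = 7; 7^7 ≡ 5 (mod 23).
Mod 11: 7 ≡ 7; by Fermat, exponent reduces to 139 mod 10 = 9; 7^9 ≡ 8 (mod 11).
Combine by CRT: x ≡ 5 (mod 23), x ≡ 8 (mod 11) ⇒ x ≡ 74 (mod 253).

74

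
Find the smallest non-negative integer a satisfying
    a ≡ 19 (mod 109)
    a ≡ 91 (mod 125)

From a ≡ 19 (mod 109) write a = 19 + 109t. Substituting into a ≡ 91 (mod 125) gives 109t ≡ 72 (mod 125), and since 109⁻¹ ≡ 39 (mod 125), t ≡ 58. Hence a ≡ 19 + 109·58 = 6341 (mod 13625).

6341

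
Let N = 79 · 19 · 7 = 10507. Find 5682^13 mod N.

5948

Mod 79: 5682 ≡ 73; 73^13 ≡ 23 (mod 79).
Mod 19: 5682 ≡ 1; 1^13 ≡ 1 (mod 19).
Mod 7: 5682 ≡ 5; by Fermat, exponent reduces to 13 mod 6 = 1; 5^1 ≡ 5 (mod 7).
Combine by CRT: x ≡ 23 (mod 79), x ≡ 1 (mod 19), x ≡ 5 (mod 7) ⇒ x ≡ 5948 (mod 10507).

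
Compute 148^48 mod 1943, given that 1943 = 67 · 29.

25

Mod 67: 148 ≡ 14; 14^48 ≡ 25 (mod 67).
Mod 29: 148 ≡ 3; by Fermat, exponent reduces to 48 mod 28 = 20; 3^20 ≡ 25 (mod 29).
Combine by CRT: x ≡ 25 (mod 67), x ≡ 25 (mod 29) ⇒ x ≡ 25 (mod 1943).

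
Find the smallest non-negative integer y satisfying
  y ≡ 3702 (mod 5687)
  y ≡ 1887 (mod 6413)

168625

gcd(5687, 6413) = 121 and 121 | (1887 − 3702), so the pair is consistent; merging gives y ≡ 168625 (mod 301411), where 301411 = lcm(5687, 6413).
The solution is unique modulo lcm(5687, 6413) = 301411.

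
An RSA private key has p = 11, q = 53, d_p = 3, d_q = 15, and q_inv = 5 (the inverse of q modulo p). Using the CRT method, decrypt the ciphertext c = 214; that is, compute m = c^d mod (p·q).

m₁ = c^(d_p) mod p: c ≡ 5 (mod 11), and 5^3 mod 11 = 4.
m₂ = c^(d_q) mod q: c ≡ 2 (mod 53), and 2^15 mod 53 = 14.
h = q_inv·(m₁ − m₂) mod p = 5·(4 − 14) mod 11 = 5.
m = m₂ + h·q = 14 + 5·53 = 279.

279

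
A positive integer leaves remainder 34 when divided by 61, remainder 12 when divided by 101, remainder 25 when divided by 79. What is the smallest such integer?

The moduli are pairwise coprime; N = 61·101·79 = 486719.
N/61 = 7979; 7979 ≡ 49 (mod 61); 49·5 ≡ 1, so inverse 5.
N/101 = 4819; 4819 ≡ 72 (mod 101); 72·94 ≡ 1, so inverse 94.
N/79 = 6161; 6161 ≡ 78 (mod 79); 78·78 ≡ 1, so inverse 78.
x ≡ 34·7979·5 + 12·4819·94 + 25·6161·78 = 18806212.
18806212 mod 486719 = 310890.

310890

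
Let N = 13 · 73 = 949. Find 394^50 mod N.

Mod 13: 394 ≡ 4; by Fermat, exponent reduces to 50 mod 12 = 2; 4^2 ≡ 3 (mod 13).
Mod 73: 394 ≡ 29; 29^50 ≡ 12 (mod 73).
Combine by CRT: x ≡ 3 (mod 13), x ≡ 12 (mod 73) ⇒ x ≡ 523 (mod 949).

523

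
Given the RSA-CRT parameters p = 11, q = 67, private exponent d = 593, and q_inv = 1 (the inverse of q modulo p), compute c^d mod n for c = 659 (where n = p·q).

d_p = d mod (p−1) = 593 mod 10 = 3; d_q = d mod (q−1) = 65.
m₁ = c^(d_p) mod p: c ≡ 10 (mod 11), and 10^3 mod 11 = 10.
m₂ = c^(d_q) mod q: c ≡ 56 (mod 67), and 56^65 mod 67 = 6.
h = q_inv·(m₁ − m₂) mod p = 1·(10 − 6) mod 11 = 4.
m = m₂ + h·q = 6 + 4·67 = 274.

274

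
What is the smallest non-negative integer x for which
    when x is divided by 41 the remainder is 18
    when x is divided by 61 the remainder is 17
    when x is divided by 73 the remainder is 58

Combine the congruences pairwise.
From x ≡ 18 (mod 41) write x = 18 + 41t. Substituting into x ≡ 17 (mod 61) gives 41t ≡ 60 (mod 61), and since 41⁻¹ ≡ 3 (mod 61), t ≡ 58. Hence x ≡ 18 + 41·58 = 2396 (mod 2501).
From x ≡ 2396 (mod 2501) write x = 2396 + 2501t. Substituting into x ≡ 58 (mod 73) gives 2501t ≡ 71 (mod 73), and since 19⁻¹ ≡ 50 (mod 73), t ≡ 46. Hence x ≡ 2396 + 2501·46 = 117442 (mod 182573).

117442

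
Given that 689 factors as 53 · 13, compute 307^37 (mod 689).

99

Mod 53: 307 ≡ 42; 42^37 ≡ 46 (mod 53).
Mod 13: 307 ≡ 8; by Fermat, exponent reduces to 37 mod 12 = 1; 8^1 ≡ 8 (mod 13).
Combine by CRT: x ≡ 46 (mod 53), x ≡ 8 (mod 13) ⇒ x ≡ 99 (mod 689).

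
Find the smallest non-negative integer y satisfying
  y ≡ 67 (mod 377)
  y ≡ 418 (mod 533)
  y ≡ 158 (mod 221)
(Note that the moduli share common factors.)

gcd(377, 533) = 13 and 13 | (418 − 67), so the pair is consistent; merging gives y ≡ 3083 (mod 15457), where 15457 = lcm(377, 533).
gcd(15457, 221) = 13 and 13 | (158 − 3083), so the pair is consistent; merging gives y ≡ 64911 (mod 262769), where 262769 = lcm(15457, 221).
The solution is unique modulo lcm(377, 533, 221) = 262769.

64911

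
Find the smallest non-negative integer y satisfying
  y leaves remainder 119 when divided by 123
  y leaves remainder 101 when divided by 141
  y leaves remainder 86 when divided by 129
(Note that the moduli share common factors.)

162110

gcd(123, 141) = 3 and 3 | (101 − 119), so the pair is consistent; merging gives y ≡ 242 (mod 5781), where 5781 = lcm(123, 141).
gcd(5781, 129) = 3 and 3 | (86 − 242), so the pair is consistent; merging gives y ≡ 162110 (mod 248583), where 248583 = lcm(5781, 129).
The solution is unique modulo lcm(123, 141, 129) = 248583.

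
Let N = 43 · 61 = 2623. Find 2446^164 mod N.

2208

Mod 43: 2446 ≡ 38; by Fermat, exponent reduces to 164 mod 42 = 38; 38^38 ≡ 15 (mod 43).
Mod 61: 2446 ≡ 6; by Fermat, exponent reduces to 164 mod 60 = 44; 6^44 ≡ 12 (mod 61).
Combine by CRT: x ≡ 15 (mod 43), x ≡ 12 (mod 61) ⇒ x ≡ 2208 (mod 2623).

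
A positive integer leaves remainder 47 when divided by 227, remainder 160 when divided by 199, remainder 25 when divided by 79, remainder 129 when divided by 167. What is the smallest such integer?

142445952

From m ≡ 47 (mod 227) write m = 47 + 227t. Substituting into m ≡ 160 (mod 199) gives 227t ≡ 113 (mod 199), and since 28⁻¹ ≡ 64 (mod 199), t ≡ 68. Hence m ≡ 47 + 227·68 = 15483 (mod 45173).
From m ≡ 15483 (mod 45173) write m = 15483 + 45173t. Substituting into m ≡ 25 (mod 79) gives 45173t ≡ 26 (mod 79), and since 64⁻¹ ≡ 21 (mod 79), t ≡ 72. Hence m ≡ 15483 + 45173·72 = 3267939 (mod 3568667).
From m ≡ 3267939 (mod 3568667) write m = 3267939 + 3568667t. Substituting into m ≡ 129 (mod 167) gives 3568667t ≡ 46 (mod 167), and since 44⁻¹ ≡ 19 (mod 167), t ≡ 39. Hence m ≡ 3267939 + 3568667·39 = 142445952 (mod 595967389).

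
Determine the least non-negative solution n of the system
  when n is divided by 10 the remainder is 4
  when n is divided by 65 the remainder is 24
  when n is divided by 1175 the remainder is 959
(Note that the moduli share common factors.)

Combine the congruences pairwise.
gcd(10, 65) = 5 and 5 | (24 − 4), so the pair is consistent; merging gives n ≡ 24 (mod 130), where 130 = lcm(10, 65).
gcd(130, 1175) = 5 and 5 | (959 − 24), so the pair is consistent; merging gives n ≡ 25634 (mod 30550), where 30550 = lcm(130, 1175).
The solution is unique modulo lcm(10, 65, 1175) = 30550.

25634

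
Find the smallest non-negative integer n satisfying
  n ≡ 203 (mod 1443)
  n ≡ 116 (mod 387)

49265

gcd(1443, 387) = 3 and 3 | (116 − 203), so the pair is consistent; merging gives n ≡ 49265 (mod 186147), where 186147 = lcm(1443, 387).
The solution is unique modulo lcm(1443, 387) = 186147.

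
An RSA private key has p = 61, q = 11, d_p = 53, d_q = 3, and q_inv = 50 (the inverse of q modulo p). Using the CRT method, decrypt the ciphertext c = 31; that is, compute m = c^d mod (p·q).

311

m₁ = c^(d_p) mod p: c ≡ 31 (mod 61), and 31^53 mod 61 = 6.
m₂ = c^(d_q) mod q: c ≡ 9 (mod 11), and 9^3 mod 11 = 3.
h = q_inv·(m₁ − m₂) mod p = 50·(6 − 3) mod 61 = 28.
m = m₂ + h·q = 3 + 28·11 = 311.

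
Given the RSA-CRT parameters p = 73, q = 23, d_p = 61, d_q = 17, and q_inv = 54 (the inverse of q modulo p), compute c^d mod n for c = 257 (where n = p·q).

669

m₁ = c^(d_p) mod p: c ≡ 38 (mod 73), and 38^61 mod 73 = 12.
m₂ = c^(d_q) mod q: c ≡ 4 (mod 23), and 4^17 mod 23 = 2.
h = q_inv·(m₁ − m₂) mod p = 54·(12 − 2) mod 73 = 29.
m = m₂ + h·q = 2 + 29·23 = 669.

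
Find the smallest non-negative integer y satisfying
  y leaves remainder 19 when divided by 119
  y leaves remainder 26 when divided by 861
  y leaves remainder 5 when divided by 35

3470

gcd(119, 861) = 7 and 7 | (26 − 19), so the pair is consistent; merging gives y ≡ 3470 (mod 14637), where 14637 = lcm(119, 861).
gcd(14637, 35) = 7 and 7 | (5 − 3470), so the pair is consistent; merging gives y ≡ 3470 (mod 73185), where 73185 = lcm(14637, 35).
The solution is unique modulo lcm(119, 861, 35) = 73185.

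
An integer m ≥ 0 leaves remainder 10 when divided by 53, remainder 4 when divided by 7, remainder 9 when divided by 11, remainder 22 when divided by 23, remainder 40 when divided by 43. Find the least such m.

From m ≡ 10 (mod 53) write m = 10 + 53t. Substituting into m ≡ 4 (mod 7) gives 53t ≡ 1 (mod 7), and since 4⁻¹ ≡ 2 (mod 7), t ≡ 2. Hence m ≡ 10 + 53·2 = 116 (mod 371).
From m ≡ 116 (mod 371) write m = 116 + 371t. Substituting into m ≡ 9 (mod 11) gives 371t ≡ 3 (mod 11), and since 8⁻¹ ≡ 7 (mod 11), t ≡ 10. Hence m ≡ 116 + 371·10 = 3826 (mod 4081).
From m ≡ 3826 (mod 4081) write m = 3826 + 4081t. Substituting into m ≡ 22 (mod 23) gives 4081t ≡ 14 (mod 23), and since 10⁻¹ ≡ 7 (mod 23), t ≡ 6. Hence m ≡ 3826 + 4081·6 = 28312 (mod 93863).
From m ≡ 28312 (mod 93863) write m = 28312 + 93863t. Substituting into m ≡ 40 (mod 43) gives 93863t ≡ 22 (mod 43), and since 37⁻¹ ≡ 7 (mod 43), t ≡ 25. Hence m ≡ 28312 + 93863·25 = 2374887 (mod 4036109).

2374887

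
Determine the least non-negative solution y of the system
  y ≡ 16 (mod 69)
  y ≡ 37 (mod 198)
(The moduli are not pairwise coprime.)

gcd(69, 198) = 3 and 3 | (37 − 16), so the pair is consistent; merging gives y ≡ 2017 (mod 4554), where 4554 = lcm(69, 198).
The solution is unique modulo lcm(69, 198) = 4554.

2017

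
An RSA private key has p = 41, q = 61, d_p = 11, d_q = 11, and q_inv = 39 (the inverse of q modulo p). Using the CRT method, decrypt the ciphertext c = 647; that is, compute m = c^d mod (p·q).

m₁ = c^(d_p) mod p: c ≡ 32 (mod 41), and 32^11 mod 41 = 9.
m₂ = c^(d_q) mod q: c ≡ 37 (mod 61), and 37^11 mod 61 = 24.
h = q_inv·(m₁ − m₂) mod p = 39·(9 − 24) mod 41 = 30.
m = m₂ + h·q = 24 + 30·61 = 1854.

1854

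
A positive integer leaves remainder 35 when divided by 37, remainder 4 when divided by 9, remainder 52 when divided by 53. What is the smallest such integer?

3550

The moduli are pairwise coprime; M = 37·9·53 = 17649.
M/37 = 477; 477 ≡ 33 (mod 37); 33·9 ≡ 1, so inverse 9.
M/9 = 1961; 1961 ≡ 8 (mod 9); 8·8 ≡ 1, so inverse 8.
M/53 = 333; 333 ≡ 15 (mod 53); 15·46 ≡ 1, so inverse 46.
n ≡ 35·477·9 + 4·1961·8 + 52·333·46 = 1009543.
1009543 mod 17649 = 3550.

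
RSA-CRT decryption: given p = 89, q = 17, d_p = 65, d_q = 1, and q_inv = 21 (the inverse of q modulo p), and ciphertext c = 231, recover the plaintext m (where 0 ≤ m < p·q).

m₁ = c^(d_p) mod p: c ≡ 53 (mod 89), and 53^65 mod 89 = 47.
m₂ = c^(d_q) mod q: c ≡ 10 (mod 17), and 10^1 mod 17 = 10.
h = q_inv·(m₁ − m₂) mod p = 21·(47 − 10) mod 89 = 65.
m = m₂ + h·q = 10 + 65·17 = 1115.

1115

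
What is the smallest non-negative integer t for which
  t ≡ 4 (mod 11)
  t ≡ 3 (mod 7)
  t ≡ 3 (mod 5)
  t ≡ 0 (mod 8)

1368

The moduli are pairwise coprime; N = 11·7·5·8 = 3080.
N/11 = 280; 280 ≡ 5 (mod 11); 5·9 ≡ 1, so inverse 9.
N/7 = 440; 440 ≡ 6 (mod 7); 6·6 ≡ 1, so inverse 6.
N/5 = 616; 616 ≡ 1 (mod 5), inverse 1.
N/8 = 385; 385 ≡ 1 (mod 8), inverse 1.
t ≡ 4·280·9 + 3·440·6 + 3·616·1 + 0·385·1 = 19848.
19848 mod 3080 = 1368.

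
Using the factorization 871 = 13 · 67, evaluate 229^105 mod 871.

697

Mod 13: 229 ≡ 8; by Fermat, exponent reduces to 105 mod 12 = 9; 8^9 ≡ 8 (mod 13).
Mod 67: 229 ≡ 28; by Fermat, exponent reduces to 105 mod 66 = 39; 28^39 ≡ 27 (mod 67).
Combine by CRT: x ≡ 8 (mod 13), x ≡ 27 (mod 67) ⇒ x ≡ 697 (mod 871).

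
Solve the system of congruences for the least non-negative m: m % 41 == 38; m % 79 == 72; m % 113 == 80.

83022

The moduli are pairwise coprime; N = 41·79·113 = 366007.
N/41 = 8927; 8927 ≡ 30 (mod 41); 30·26 ≡ 1, so inverse 26.
N/79 = 4633; 4633 ≡ 51 (mod 79); 51·31 ≡ 1, so inverse 31.
N/113 = 3239; 3239 ≡ 75 (mod 113); 75·110 ≡ 1, so inverse 110.
m ≡ 38·8927·26 + 72·4633·31 + 80·3239·110 = 47663932.
47663932 mod 366007 = 83022.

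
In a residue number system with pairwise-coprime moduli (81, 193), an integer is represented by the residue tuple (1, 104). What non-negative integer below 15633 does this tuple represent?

12070

Combine the congruences pairwise.
From x ≡ 1 (mod 81) write x = 1 + 81t. Substituting into x ≡ 104 (mod 193) gives 81t ≡ 103 (mod 193), and since 81⁻¹ ≡ 112 (mod 193), t ≡ 149. Hence x ≡ 1 + 81·149 = 12070 (mod 15633).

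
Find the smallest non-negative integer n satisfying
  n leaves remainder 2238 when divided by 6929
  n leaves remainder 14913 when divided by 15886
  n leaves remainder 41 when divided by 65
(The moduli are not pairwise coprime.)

Combine the congruences pairwise.
gcd(6929, 15886) = 169 and 169 | (14913 − 2238), so the pair is consistent; merging gives n ≡ 78457 (mod 651326), where 651326 = lcm(6929, 15886).
gcd(651326, 65) = 13 and 13 | (41 − 78457), so the pair is consistent; merging gives n ≡ 2683761 (mod 3256630), where 3256630 = lcm(651326, 65).
The solution is unique modulo lcm(6929, 15886, 65) = 3256630.

2683761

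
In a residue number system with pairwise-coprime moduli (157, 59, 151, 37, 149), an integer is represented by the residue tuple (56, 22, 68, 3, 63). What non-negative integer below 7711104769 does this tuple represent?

The moduli are pairwise coprime; N = 157·59·151·37·149 = 7711104769.
N/157 = 49115317; 49115317 ≡ 65 (mod 157); 65·29 ≡ 1, so inverse 29.
N/59 = 130696691; 130696691 ≡ 9 (mod 59); 9·46 ≡ 1, so inverse 46.
N/151 = 51066919; 51066919 ≡ 78 (mod 151); 78·91 ≡ 1, so inverse 91.
N/37 = 208408237; 208408237 ≡ 2 (mod 37); 2·19 ≡ 1, so inverse 19.
N/149 = 51752381; 51752381 ≡ 62 (mod 149); 62·137 ≡ 1, so inverse 137.
x ≡ 56·49115317·29 + 22·130696691·46 + 68·51066919·91 + 3·208408237·19 + 63·51752381·137 = 986584490792.
986584490792 mod 7711104769 = 7274185129.

7274185129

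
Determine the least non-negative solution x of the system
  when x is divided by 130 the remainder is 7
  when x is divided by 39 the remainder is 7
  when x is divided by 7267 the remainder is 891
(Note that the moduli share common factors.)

204367

Combine the congruences pairwise.
gcd(130, 39) = 13 and 13 | (7 − 7), so the pair is consistent; merging gives x ≡ 7 (mod 390), where 390 = lcm(130, 39).
gcd(390, 7267) = 13 and 13 | (891 − 7), so the pair is consistent; merging gives x ≡ 204367 (mod 218010), where 218010 = lcm(390, 7267).
The solution is unique modulo lcm(130, 39, 7267) = 218010.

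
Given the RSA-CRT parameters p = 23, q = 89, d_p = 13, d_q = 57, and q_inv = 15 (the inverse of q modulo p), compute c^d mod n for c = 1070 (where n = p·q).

m₁ = c^(d_p) mod p: c ≡ 12 (mod 23), and 12^13 mod 23 = 6.
m₂ = c^(d_q) mod q: c ≡ 2 (mod 89), and 2^57 mod 89 = 4.
h = q_inv·(m₁ − m₂) mod p = 15·(6 − 4) mod 23 = 7.
m = m₂ + h·q = 4 + 7·89 = 627.

627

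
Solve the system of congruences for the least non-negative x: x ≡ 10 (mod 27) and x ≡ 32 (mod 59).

91

Combine the congruences pairwise.
From x ≡ 10 (mod 27) write x = 10 + 27t. Substituting into x ≡ 32 (mod 59) gives 27t ≡ 22 (mod 59), and since 27⁻¹ ≡ 35 (mod 59), t ≡ 3. Hence x ≡ 10 + 27·3 = 91 (mod 1593).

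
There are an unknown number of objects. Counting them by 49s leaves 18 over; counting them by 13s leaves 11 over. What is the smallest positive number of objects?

557

Combine the congruences pairwise.
From N ≡ 18 (mod 49) write N = 18 + 49t. Substituting into N ≡ 11 (mod 13) gives 49t ≡ 6 (mod 13), and since 10⁻¹ ≡ 4 (mod 13), t ≡ 11. Hence N ≡ 18 + 49·11 = 557 (mod 637).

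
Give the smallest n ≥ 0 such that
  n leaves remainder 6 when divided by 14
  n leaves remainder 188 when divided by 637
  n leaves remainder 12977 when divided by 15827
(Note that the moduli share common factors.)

Combine the congruences pairwise.
gcd(14, 637) = 7 and 7 | (188 − 6), so the pair is consistent; merging gives n ≡ 188 (mod 1274), where 1274 = lcm(14, 637).
gcd(1274, 15827) = 49 and 49 | (12977 − 188), so the pair is consistent; merging gives n ≡ 123766 (mod 411502), where 411502 = lcm(1274, 15827).
The solution is unique modulo lcm(14, 637, 15827) = 411502.

123766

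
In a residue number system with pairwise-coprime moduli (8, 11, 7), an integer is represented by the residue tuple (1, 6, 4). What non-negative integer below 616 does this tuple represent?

The moduli are pairwise coprime; N = 8·11·7 = 616.
N/8 = 77; 77 ≡ 5 (mod 8); 5·5 ≡ 1, so inverse 5.
N/11 = 56; 56 ≡ 1 (mod 11), inverse 1.
N/7 = 88; 88 ≡ 4 (mod 7); 4·2 ≡ 1, so inverse 2.
x ≡ 1·77·5 + 6·56·1 + 4·88·2 = 1425.
1425 mod 616 = 193.

193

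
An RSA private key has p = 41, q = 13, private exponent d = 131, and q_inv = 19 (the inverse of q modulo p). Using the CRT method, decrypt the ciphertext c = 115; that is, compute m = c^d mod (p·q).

500

d_p = d mod (p−1) = 131 mod 40 = 11; d_q = d mod (q−1) = 11.
m₁ = c^(d_p) mod p: c ≡ 33 (mod 41), and 33^11 mod 41 = 8.
m₂ = c^(d_q) mod q: c ≡ 11 (mod 13), and 11^11 mod 13 = 6.
h = q_inv·(m₁ − m₂) mod p = 19·(8 − 6) mod 41 = 38.
m = m₂ + h·q = 6 + 38·13 = 500.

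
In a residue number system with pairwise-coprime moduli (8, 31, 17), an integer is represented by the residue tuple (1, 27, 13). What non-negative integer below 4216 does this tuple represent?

1577

The moduli are pairwise coprime; N = 8·31·17 = 4216.
N/8 = 527; 527 ≡ 7 (mod 8); 7·7 ≡ 1, so inverse 7.
N/31 = 136; 136 ≡ 12 (mod 31); 12·13 ≡ 1, so inverse 13.
N/17 = 248; 248 ≡ 10 (mod 17); 10·12 ≡ 1, so inverse 12.
x ≡ 1·527·7 + 27·136·13 + 13·248·12 = 90113.
90113 mod 4216 = 1577.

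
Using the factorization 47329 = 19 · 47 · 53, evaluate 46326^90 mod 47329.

13263

Mod 19: 46326 ≡ 4; since 18 | 90, by Fermat 4^90 ≡ 1 (mod 19).
Mod 47: 46326 ≡ 31; by Fermat, exponent reduces to 90 mod 46 = 44; 31^44 ≡ 9 (mod 47).
Mod 53: 46326 ≡ 4; by Fermat, exponent reduces to 90 mod 52 = 38; 4^38 ≡ 13 (mod 53).
Combine by CRT: x ≡ 1 (mod 19), x ≡ 9 (mod 47), x ≡ 13 (mod 53) ⇒ x ≡ 13263 (mod 47329).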